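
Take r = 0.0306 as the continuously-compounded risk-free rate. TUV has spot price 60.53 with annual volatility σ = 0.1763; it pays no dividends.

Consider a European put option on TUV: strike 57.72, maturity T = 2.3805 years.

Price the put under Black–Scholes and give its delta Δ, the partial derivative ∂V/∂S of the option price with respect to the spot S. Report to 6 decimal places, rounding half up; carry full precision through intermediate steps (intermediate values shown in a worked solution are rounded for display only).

price = 3.335116
Δ = -0.281444

σ√T = 0.1763·√2.3805 = 0.272011
d₁ = (ln(S/K) + (r+σ²/2)T) / (σ√T) = (ln(60.53/57.72) + (0.0306+0.1763²/2)·2.3805) / 0.272011 = (0.047535 + 0.109838) / 0.272011 = 0.578556
d₂ = d₁ − σ√T = 0.578556 − 0.272011 = 0.306545
e^{−rT} = 0.929747
N(−d₁) = 0.281444,  N(−d₂) = 0.379595
Put price V = K·e^{−rT}·N(−d₂) − S·N(−d₁) = 20.370939 − 17.035823 = 3.335116
Δ = −N(−d₁) = -0.281444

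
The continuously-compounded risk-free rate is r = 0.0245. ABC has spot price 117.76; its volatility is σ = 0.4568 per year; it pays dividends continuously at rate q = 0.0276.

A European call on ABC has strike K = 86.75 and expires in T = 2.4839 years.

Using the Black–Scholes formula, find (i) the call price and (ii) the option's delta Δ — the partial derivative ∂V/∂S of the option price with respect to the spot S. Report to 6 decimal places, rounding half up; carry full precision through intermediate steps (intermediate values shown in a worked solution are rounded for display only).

price = 43.251679
Δ = 0.728757

σ√T = 0.4568·√2.4839 = 0.719935
d₁ = (ln(S/K) + (r−q+σ²/2)T) / (σ√T) = (ln(117.76/86.75) + (0.0245−0.0276+0.4568²/2)·2.4839) / 0.719935 = (0.305618 + 0.251453) / 0.719935 = 0.773780
d₂ = d₁ − σ√T = 0.773780 − 0.719935 = 0.053845
e^{−rT} = 0.940959
e^{−qT} = 0.933742
N(d₁) = 0.780470,  N(d₂) = 0.521471
Call price V = S·e^{−qT}·N(d₁) − K·e^{−rT}·N(d₂) = 85.818405 − 42.566726 = 43.251679
Δ = e^{−qT}·N(d₁) = 0.728757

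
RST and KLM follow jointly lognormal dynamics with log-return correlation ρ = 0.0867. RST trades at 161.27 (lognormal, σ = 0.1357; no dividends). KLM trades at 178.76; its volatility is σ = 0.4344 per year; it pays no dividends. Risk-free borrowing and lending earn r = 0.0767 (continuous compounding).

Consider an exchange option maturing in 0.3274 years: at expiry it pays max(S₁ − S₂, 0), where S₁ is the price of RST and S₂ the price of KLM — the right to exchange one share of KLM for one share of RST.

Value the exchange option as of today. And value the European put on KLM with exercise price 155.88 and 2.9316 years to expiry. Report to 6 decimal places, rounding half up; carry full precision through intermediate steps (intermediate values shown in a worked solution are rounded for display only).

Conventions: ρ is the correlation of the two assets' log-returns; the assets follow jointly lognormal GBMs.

σ_eff = √(σ₁² + σ₂² − 2ρσ₁σ₂) = √(0.1357² + 0.4344² − 2·0.0867·0.1357·0.4344) = 0.443730
d₁ = (ln(S₁/S₂) + (q₂ − q₁ + σ_eff²/2)T) / (σ_eff√T) = (ln(161.27/178.76) + (0.0 − 0.0 + 0.098448)·0.3274) / 0.253897 = -0.278586
d₂ = d₁ − σ_eff√T = -0.278586 − 0.253897 = -0.532483
N(d₁) = 0.390281,  N(d₂) = 0.297196
V = S₁·e^{−q₁T}·N(d₁) − S₂·e^{−q₂T}·N(d₂) = 62.940662 − 53.126696 = 9.813966
[vanilla: KLM put K=155.88]
σ√T = 0.4344·√2.9316 = 0.743776
d₁ = (ln(S/K) + (r+σ²/2)T) / (σ√T) = (ln(178.76/155.88) + (0.0767+0.4344²/2)·2.9316) / 0.743776 = (0.136958 + 0.501455) / 0.743776 = 0.858340
d₂ = d₁ − σ√T = 0.858340 − 0.743776 = 0.114564
e^{−rT} = 0.798633
N(−d₁) = 0.195352,  N(−d₂) = 0.454395
price = K·e^{−rT}·N(−d₂) − S·N(−d₁) = 56.568093 − 34.921188 = 21.646906

exchange price = 9.813966
price(KLM put K=155.88) = 21.646906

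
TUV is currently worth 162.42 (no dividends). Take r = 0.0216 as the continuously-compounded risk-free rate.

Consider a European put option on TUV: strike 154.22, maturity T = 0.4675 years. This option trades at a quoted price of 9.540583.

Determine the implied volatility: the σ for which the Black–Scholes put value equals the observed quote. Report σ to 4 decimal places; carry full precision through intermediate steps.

At σ = 0.3236 the Black–Scholes value reproduces the quote:
σ√T = 0.3236·√0.4675 = 0.221258
d₁ = (ln(S/K) + (r+σ²/2)T) / (σ√T) = (ln(162.42/154.22) + (0.0216+0.3236²/2)·0.4675) / 0.221258 = (0.051805 + 0.034576) / 0.221258 = 0.390408
d₂ = d₁ − σ√T = 0.390408 − 0.221258 = 0.169150
e^{−rT} = 0.989953
N(−d₁) = 0.348117,  N(−d₂) = 0.432839
V = K·e^{−rT}·N(−d₂) − S·N(−d₁) = 66.081804 − 56.541221 = 9.540583 (equal to the quote); since ∂V/∂σ > 0 for all σ, the implied volatility is unique

sigma = 0.3236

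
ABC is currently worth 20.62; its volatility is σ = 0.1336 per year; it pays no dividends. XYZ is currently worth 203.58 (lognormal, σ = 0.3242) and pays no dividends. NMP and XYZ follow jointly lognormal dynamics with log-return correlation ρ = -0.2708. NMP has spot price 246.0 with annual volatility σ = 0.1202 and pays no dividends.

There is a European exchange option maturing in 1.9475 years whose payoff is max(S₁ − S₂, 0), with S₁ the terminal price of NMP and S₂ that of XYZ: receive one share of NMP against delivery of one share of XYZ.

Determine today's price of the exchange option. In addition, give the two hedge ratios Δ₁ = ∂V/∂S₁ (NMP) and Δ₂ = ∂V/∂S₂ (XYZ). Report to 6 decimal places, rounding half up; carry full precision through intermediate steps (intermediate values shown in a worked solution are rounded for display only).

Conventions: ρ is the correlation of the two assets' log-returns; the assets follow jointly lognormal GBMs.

exchange price = 70.539118
Δ1 = 0.733464
Δ2 = -0.539803

σ_eff = √(σ₁² + σ₂² − 2ρσ₁σ₂) = √(0.1202² + 0.3242² − 2·-0.2708·0.1202·0.3242) = 0.375046
d₁ = (ln(S₁/S₂) + (q₂ − q₁ + σ_eff²/2)T) / (σ_eff√T) = (ln(246.0/203.58) + (0.0 − 0.0 + 0.070330)·1.9475) / 0.523387 = 0.623324
d₂ = d₁ − σ_eff√T = 0.623324 − 0.523387 = 0.099937
N(d₁) = 0.733464,  N(d₂) = 0.539803
V = S₁·e^{−q₁T}·N(d₁) − S₂·e^{−q₂T}·N(d₂) = 180.432159 − 109.893041 = 70.539118
Key observation: the rate r is irrelevant here: denominating values in XYZ turns the exchange into a ratio option on S₁/S₂, and discounting at r drops out.
Δ₁ = e^{−q₁T}·N(d₁) = 0.733464;  Δ₂ = −e^{−q₂T}·N(d₂) = -0.539803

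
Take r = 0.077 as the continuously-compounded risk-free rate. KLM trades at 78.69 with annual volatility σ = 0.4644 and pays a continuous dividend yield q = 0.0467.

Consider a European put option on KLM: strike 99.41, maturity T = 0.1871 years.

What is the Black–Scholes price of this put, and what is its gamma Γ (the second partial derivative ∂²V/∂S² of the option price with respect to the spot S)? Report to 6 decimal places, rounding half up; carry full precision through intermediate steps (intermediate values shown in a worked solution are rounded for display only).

σ√T = 0.4644·√0.1871 = 0.200876
d₁ = (ln(S/K) + (r−q+σ²/2)T) / (σ√T) = (ln(78.69/99.41) + (0.077−0.0467+0.4644²/2)·0.1871) / 0.200876 = (-0.233737 + 0.025845) / 0.200876 = -1.034924
d₂ = d₁ − σ√T = -1.034924 − 0.200876 = -1.235800
e^{−rT} = 0.985697
e^{−qT} = 0.991300
N(−d₁) = 0.849648,  N(−d₂) = 0.891734
Put price V = K·e^{−rT}·N(−d₂) − S·e^{−qT}·N(−d₁) = 87.379275 − 66.277139 = 21.102135
φ(d₁) = (1/√(2π))·e^{−d₁²/2} = 0.233524
Γ = e^{−qT}·φ(d₁) / (S·σ·√T) = 0.014645

price = 21.102135
Γ = 0.014645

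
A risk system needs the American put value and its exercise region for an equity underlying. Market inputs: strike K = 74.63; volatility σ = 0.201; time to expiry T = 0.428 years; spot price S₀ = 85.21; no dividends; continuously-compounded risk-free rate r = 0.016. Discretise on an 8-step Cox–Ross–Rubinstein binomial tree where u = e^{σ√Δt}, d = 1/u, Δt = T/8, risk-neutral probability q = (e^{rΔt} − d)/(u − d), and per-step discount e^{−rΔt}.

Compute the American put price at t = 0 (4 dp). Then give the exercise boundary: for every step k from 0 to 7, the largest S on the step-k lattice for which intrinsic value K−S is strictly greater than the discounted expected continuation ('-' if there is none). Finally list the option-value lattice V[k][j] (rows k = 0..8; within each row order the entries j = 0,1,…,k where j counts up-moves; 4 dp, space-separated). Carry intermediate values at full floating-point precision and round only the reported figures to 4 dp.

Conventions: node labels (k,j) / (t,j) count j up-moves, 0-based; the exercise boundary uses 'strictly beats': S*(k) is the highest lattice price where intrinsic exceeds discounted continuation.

price = 0.8234
boundary = - - - - - - 64.4681 67.5361
tree:
0.8234
1.3445 0.2987
2.1500 0.5335 0.0621
3.3516 0.9404 0.1237 0.0000
5.0631 1.6293 0.2464 0.0000 0.0000
7.3529 2.7597 0.4908 0.0000 0.0000 0.0000
10.1619 4.5294 0.9777 0.0000 0.0000 0.0000 0.0000
13.0905 7.0939 1.9477 0.0000 0.0000 0.0000 0.0000 0.0000
15.8861 10.1619 3.8800 0.0000 0.0000 0.0000 0.0000 0.0000 0.0000

Δt=0.05350, u=1.04759, d=0.95457, q=0.49759, disc=e^(-rΔt)=0.99914
k=8 terminal: V=max(K-S,0) → 15.8861 10.1619 3.8800 0.0000 0.0000 0.0000 0.0000 0.0000 0.0000
k=7: j=0 S=61.5395 intr=13.0905 cont=13.0267 V=13.0905[EX]; j=1 S=67.5361 intr=7.0939 cont=7.0301 V=7.0939[EX]; j=2 S=74.1170 intr=0.5130 cont=1.9477 V=1.9477[hold]; j=3 S=81.3391 intr=0.0000 cont=0.0000 V=0.0000[hold]; j=4 S=89.2651 intr=0.0000 cont=0.0000 V=0.0000[hold]; j=5 S=97.9633 intr=0.0000 cont=0.0000 V=0.0000[hold]; j=6 S=107.5092 intr=0.0000 cont=0.0000 V=0.0000[hold]; j=7 S=117.9852 intr=0.0000 cont=0.0000 V=0.0000[hold]  S*(7)=67.5361
k=6: j=0 S=64.4681 intr=10.1619 cont=10.0981 V=10.1619[EX]; j=1 S=70.7500 intr=3.8800 cont=4.5294 V=4.5294[hold]; j=2 S=77.6441 intr=0.0000 cont=0.9777 V=0.9777[hold]; j=3 S=85.2100 intr=0.0000 cont=0.0000 V=0.0000[hold]; j=4 S=93.5131 intr=0.0000 cont=0.0000 V=0.0000[hold]; j=5 S=102.6253 intr=0.0000 cont=0.0000 V=0.0000[hold]; j=6 S=112.6254 intr=0.0000 cont=0.0000 V=0.0000[hold]  S*(6)=64.4681
k=5: j=0 S=67.5361 intr=7.0939 cont=7.3529 V=7.3529[hold]; j=1 S=74.1170 intr=0.5130 cont=2.7597 V=2.7597[hold]; j=2 S=81.3391 intr=0.0000 cont=0.4908 V=0.4908[hold]; j=3 S=89.2651 intr=0.0000 cont=0.0000 V=0.0000[hold]; j=4 S=97.9633 intr=0.0000 cont=0.0000 V=0.0000[hold]; j=5 S=107.5092 intr=0.0000 cont=0.0000 V=0.0000[hold]  S*(5)=-
k=4: j=0 S=70.7500 intr=3.8800 cont=5.0631 V=5.0631[hold]; j=1 S=77.6441 intr=0.0000 cont=1.6293 V=1.6293[hold]; j=2 S=85.2100 intr=0.0000 cont=0.2464 V=0.2464[hold]; j=3 S=93.5131 intr=0.0000 cont=0.0000 V=0.0000[hold]; j=4 S=102.6253 intr=0.0000 cont=0.0000 V=0.0000[hold]  S*(4)=-
k=3: j=0 S=74.1170 intr=0.5130 cont=3.3516 V=3.3516[hold]; j=1 S=81.3391 intr=0.0000 cont=0.9404 V=0.9404[hold]; j=2 S=89.2651 intr=0.0000 cont=0.1237 V=0.1237[hold]; j=3 S=97.9633 intr=0.0000 cont=0.0000 V=0.0000[hold]  S*(3)=-
k=2: j=0 S=77.6441 intr=0.0000 cont=2.1500 V=2.1500[hold]; j=1 S=85.2100 intr=0.0000 cont=0.5335 V=0.5335[hold]; j=2 S=93.5131 intr=0.0000 cont=0.0621 V=0.0621[hold]  S*(2)=-
k=1: j=0 S=81.3391 intr=0.0000 cont=1.3445 V=1.3445[hold]; j=1 S=89.2651 intr=0.0000 cont=0.2987 V=0.2987[hold]  S*(1)=-
k=0: j=0 S=85.2100 intr=0.0000 cont=0.8234 V=0.8234[hold]  S*(0)=-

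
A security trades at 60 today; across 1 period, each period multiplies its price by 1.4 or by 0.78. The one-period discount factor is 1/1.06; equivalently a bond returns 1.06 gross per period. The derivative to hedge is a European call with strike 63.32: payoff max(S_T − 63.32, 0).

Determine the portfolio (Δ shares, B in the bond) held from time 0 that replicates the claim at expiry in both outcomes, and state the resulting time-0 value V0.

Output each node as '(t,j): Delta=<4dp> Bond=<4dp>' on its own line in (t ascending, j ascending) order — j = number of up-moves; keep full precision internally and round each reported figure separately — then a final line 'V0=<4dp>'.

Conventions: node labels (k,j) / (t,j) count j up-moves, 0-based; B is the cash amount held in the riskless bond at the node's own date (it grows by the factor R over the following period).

Under the risk-neutral measure, an up-move has probability p* = (R−d)/(u−d) = 0.4516 and values discount at R = 1.06.
At maturity the claim pays: V(1,0)=0.0000, V(1,1)=20.6800
Node (0,0) S=60.0000: V=(p*·20.6800+(1−p*)·0.0000)/1.06=8.8107; Δ=(20.6800−0.0000)/(84.0000−46.8000)=0.5559; B=V−Δ·S=-24.5441
Sanity check at the root: Δ(0,0)·S0 + B(0,0) reproduces V0 = 8.8107.

(0,0): Delta=0.5559 Bond=-24.5441
V0=8.8107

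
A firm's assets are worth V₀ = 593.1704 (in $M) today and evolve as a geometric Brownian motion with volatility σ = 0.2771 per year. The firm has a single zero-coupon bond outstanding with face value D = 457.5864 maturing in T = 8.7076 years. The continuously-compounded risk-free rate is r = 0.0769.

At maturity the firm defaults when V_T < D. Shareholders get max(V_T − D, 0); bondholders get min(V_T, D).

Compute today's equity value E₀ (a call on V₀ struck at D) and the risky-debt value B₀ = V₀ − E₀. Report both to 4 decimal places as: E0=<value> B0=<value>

E0=377.3423 B0=215.8281

Apply the equity-as-call identities (strike 457.5864, horizon 8.7076 years):
d₁ = [ln(V₀/D) + (r + σ²/2)T] / (σ√T)
   = [ln(593.1704/457.5864) + (0.0769 + 0.5·0.2771²)·8.7076] / (0.2771·√8.7076)
   = [0.259516 + 1.003918] / 0.817684 = 1.545137
d₂ = d₁ − σ√T = 1.545137 − 0.817684 = 0.727452
N(d₁) = 0.938843,  N(d₂) = 0.766526,  e^(−rT) = 0.511906
E₀ = V₀·N(d₁) − D·e^(−rT)·N(d₂)
   = 593.1704·0.938843 − 457.5864·0.511906·0.766526 = 377.342273
B₀ = V₀ − E₀ = 593.1704 − 377.342273 = 215.828127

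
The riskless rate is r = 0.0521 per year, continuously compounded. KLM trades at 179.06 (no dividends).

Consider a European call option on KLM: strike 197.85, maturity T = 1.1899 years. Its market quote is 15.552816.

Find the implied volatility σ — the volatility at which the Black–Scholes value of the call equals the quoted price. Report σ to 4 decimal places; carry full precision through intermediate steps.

At σ = 0.2374 the Black–Scholes value reproduces the quote:
σ√T = 0.2374·√1.1899 = 0.258962
d₁ = (ln(S/K) + (r+σ²/2)T) / (σ√T) = (ln(179.06/197.85) + (0.0521+0.2374²/2)·1.1899) / 0.258962 = (-0.099788 + 0.095524) / 0.258962 = -0.016465
d₂ = d₁ − σ√T = -0.016465 − 0.258962 = -0.275427
e^{−rT} = 0.939889
N(d₁) = 0.493432,  N(d₂) = 0.391494
V = S·N(d₁) − K·e^{−rT}·N(d₂) = 88.353888 − 72.801072 = 15.552816 (equal to the quote); since ∂V/∂σ > 0 for all σ, the implied volatility is unique

sigma = 0.2374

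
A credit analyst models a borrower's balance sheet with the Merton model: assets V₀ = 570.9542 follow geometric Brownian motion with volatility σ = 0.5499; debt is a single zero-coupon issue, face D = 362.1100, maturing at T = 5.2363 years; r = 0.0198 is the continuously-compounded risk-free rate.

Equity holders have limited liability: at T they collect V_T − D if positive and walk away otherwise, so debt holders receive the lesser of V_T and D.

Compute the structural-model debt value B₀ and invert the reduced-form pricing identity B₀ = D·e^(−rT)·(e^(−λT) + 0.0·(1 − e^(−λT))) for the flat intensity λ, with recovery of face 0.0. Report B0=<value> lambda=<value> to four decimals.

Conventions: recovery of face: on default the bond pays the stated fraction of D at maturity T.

B0=220.0919 lambda=0.0753

Work the structural quantities from V₀ = 570.9542 against face 362.1100:
d₁ = [ln(V₀/D) + (r + σ²/2)T] / (σ√T)
   = [ln(570.9542/362.1100) + (0.0198 + 0.5·0.5499²)·5.2363] / (0.5499·√5.2363)
   = [0.455361 + 0.895381] / 1.258334 = 1.073437
d₂ = d₁ − σ√T = 1.073437 − 1.258334 = -0.184897
N(d₁) = 0.858462,  N(d₂) = 0.426655,  e^(−rT) = 0.901515
E₀ = V₀·N(d₁) − D·e^(−rT)·N(d₂)
   = 570.9542·0.858462 − 362.1100·0.901515·0.426655 = 350.862311
B₀ = V₀ − E₀ = 570.9542 − 350.862311 = 220.091889
e^(−λT) = (B₀·e^(rT)/D − 0)/(1 − 0) = (220.0919·1.109244/362.1100 − 0)/1 = 0.67420295
λ = −ln(0.67420295)/5.2363 = 0.075287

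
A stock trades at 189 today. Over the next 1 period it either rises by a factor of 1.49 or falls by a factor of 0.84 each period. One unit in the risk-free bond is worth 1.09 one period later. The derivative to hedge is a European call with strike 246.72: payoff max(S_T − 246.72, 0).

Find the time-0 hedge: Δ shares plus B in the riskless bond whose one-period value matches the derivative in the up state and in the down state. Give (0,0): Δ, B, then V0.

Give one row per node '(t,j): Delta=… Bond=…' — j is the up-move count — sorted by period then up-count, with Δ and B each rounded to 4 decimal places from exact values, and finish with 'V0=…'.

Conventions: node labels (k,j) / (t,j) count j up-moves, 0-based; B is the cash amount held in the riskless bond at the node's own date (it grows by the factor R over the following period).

(0,0): Delta=0.2840 Bond=-41.3657
V0=12.3112

The replicating-portfolio and risk-neutral prices coincide; use p* = (1.09−0.84)/(1.49−0.84) = 0.3846 for the latter.
Payoffs at expiry: V(1,0)=0.0000, V(1,1)=34.8900
  t=0,j=0: stock 189.0000 → up 281.6100 (V=34.8900), down 158.7600 (V=0.0000). Price 12.3112; hedge Δ=0.2840, bond B=-41.3657.
Verification: the root portfolio costs Δ(0,0)·S0 + B(0,0) = 12.3112, matching V0.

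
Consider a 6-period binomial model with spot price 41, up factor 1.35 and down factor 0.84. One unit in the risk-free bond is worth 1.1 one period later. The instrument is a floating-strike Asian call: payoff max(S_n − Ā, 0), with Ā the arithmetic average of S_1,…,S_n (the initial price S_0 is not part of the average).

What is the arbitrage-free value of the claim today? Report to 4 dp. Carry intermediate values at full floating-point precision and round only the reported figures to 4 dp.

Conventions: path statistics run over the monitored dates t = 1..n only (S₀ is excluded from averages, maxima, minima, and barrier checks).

price = 9.4954

Set p* = 0.5098 (from d < R < u); the path-dependent value is the discounted p*-expectation over all price paths.
Enumerate all 2^6 = 64 price paths (U = up ×1.35, D = down ×0.84); each path with k up-moves has probability p*^k·(1−p*)^(6−k).
DDDDDD: Ā=23.2722, payoff=0.0000, prob=0.013875
UDDDDD: Ā=37.4017, payoff=0.0000, prob=0.014430
DUDDDD: Ā=33.9167, payoff=0.0000, prob=0.014430
UUDDDD: Ā=54.5090, payoff=0.0000, prob=0.015007
DDUDDD: Ā=30.9893, payoff=0.0000, prob=0.014430
UDUDDD: Ā=49.8043, payoff=0.0000, prob=0.015007
DUUDDD: Ā=46.3193, payoff=0.0000, prob=0.015007
UUUDDD: Ā=74.4417, payoff=0.0000, prob=0.015607
DDDUDD: Ā=28.5303, payoff=0.0000, prob=0.014430
UDDUDD: Ā=45.8523, payoff=0.0000, prob=0.015007
DUDUDD: Ā=42.3673, payoff=0.0000, prob=0.015007
UUDUDD: Ā=68.0903, payoff=0.0000, prob=0.015607
DDUUDD: Ā=39.4399, payoff=0.0000, prob=0.015007
UDUUDD: Ā=63.3855, payoff=0.0000, prob=0.015607
DUUUDD: Ā=59.9005, payoff=0.0000, prob=0.015607
UUUUDD: Ā=96.2687, payoff=0.0000, prob=0.016231
DDDDUD: Ā=26.4647, payoff=0.0000, prob=0.014430
UDDDUD: Ā=42.5326, payoff=0.0000, prob=0.015007
DUDDUD: Ā=39.0476, payoff=0.0000, prob=0.015007
UUDDUD: Ā=62.7551, payoff=0.0000, prob=0.015607
DDUDUD: Ā=36.1202, payoff=1.0820, prob=0.015007
UDUDUD: Ā=58.0503, payoff=1.7389, prob=0.015607
DUUDUD: Ā=54.5653, payoff=5.2239, prob=0.015607
UUUDUD: Ā=87.6943, payoff=8.3956, prob=0.016231
DDDUUD: Ā=33.6612, payoff=3.5410, prob=0.015007
UDDUUD: Ā=54.0983, payoff=5.6909, prob=0.015607
DUDUUD: Ā=50.6133, payoff=9.1759, prob=0.015607
UUDUUD: Ā=81.3429, payoff=14.7470, prob=0.016231
DDUUUD: Ā=47.6859, payoff=12.1033, prob=0.015607
UDUUUD: Ā=76.6381, payoff=19.4517, prob=0.016231
DUUUUD: Ā=73.1531, payoff=22.9367, prob=0.016231
UUUUUD: Ā=117.5675, payoff=36.8626, prob=0.016881
DDDDDU: Ā=24.7297, payoff=0.0000, prob=0.014430
UDDDDU: Ā=39.7441, payoff=0.0000, prob=0.015007
DUDDDU: Ā=36.2591, payoff=0.9431, prob=0.015007
UUDDDU: Ā=58.2735, payoff=1.5157, prob=0.015607
DDUDDU: Ā=33.3317, payoff=3.8705, prob=0.015007
UDUDDU: Ā=53.5688, payoff=6.2205, prob=0.015607
DUUDDU: Ā=50.0838, payoff=9.7055, prob=0.015607
UUUDDU: Ā=80.4918, payoff=15.5981, prob=0.016231
DDDUDU: Ā=30.8727, payoff=6.3295, prob=0.015007
UDDUDU: Ā=49.6168, payoff=10.1725, prob=0.015607
DUDUDU: Ā=46.1318, payoff=13.6575, prob=0.015607
UUDUDU: Ā=74.1404, payoff=21.9495, prob=0.016231
DDUUDU: Ā=43.2044, payoff=16.5849, prob=0.015607
UDUUDU: Ā=69.4356, payoff=26.6542, prob=0.016231
DUUUDU: Ā=65.9506, payoff=30.1392, prob=0.016231
UUUUDU: Ā=105.9921, payoff=48.4380, prob=0.016881
DDDDUU: Ā=28.8071, payoff=8.3951, prob=0.015007
UDDDUU: Ā=46.2971, payoff=13.4921, prob=0.015607
DUDDUU: Ā=42.8121, payoff=16.9771, prob=0.015607
UUDDUU: Ā=68.8052, payoff=27.2847, prob=0.016231
DDUDUU: Ā=39.8847, payoff=19.9045, prob=0.015607
UDUDUU: Ā=64.1004, payoff=31.9894, prob=0.016231
DUUDUU: Ā=60.6154, payoff=35.4744, prob=0.016231
UUUDUU: Ā=97.4177, payoff=57.0124, prob=0.016881
DDDUUU: Ā=37.4257, payoff=22.3635, prob=0.015607
UDDUUU: Ā=60.1484, payoff=35.9414, prob=0.016231
DUDUUU: Ā=56.6634, payoff=39.4264, prob=0.016231
UUDUUU: Ā=91.0663, payoff=63.3639, prob=0.016881
DDUUUU: Ā=53.7360, payoff=42.3538, prob=0.016231
UDUUUU: Ā=86.3615, payoff=68.0686, prob=0.016881
DUUUUU: Ā=82.8765, payoff=71.5536, prob=0.016881
UUUUUU: Ā=133.1944, payoff=114.9969, prob=0.017556
Price = Σ prob·payoff / R^6 = 16.821610 / 1.771561 = 9.4954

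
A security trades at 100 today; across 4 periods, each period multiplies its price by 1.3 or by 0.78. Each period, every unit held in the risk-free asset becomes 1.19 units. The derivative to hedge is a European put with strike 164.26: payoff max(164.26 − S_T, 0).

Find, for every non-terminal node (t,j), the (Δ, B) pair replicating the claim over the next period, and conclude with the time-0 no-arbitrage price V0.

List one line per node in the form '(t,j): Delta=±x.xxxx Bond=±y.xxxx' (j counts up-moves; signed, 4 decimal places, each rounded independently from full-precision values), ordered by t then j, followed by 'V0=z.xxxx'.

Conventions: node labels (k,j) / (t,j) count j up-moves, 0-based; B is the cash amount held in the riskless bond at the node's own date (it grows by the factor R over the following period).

(0,0): Delta=-0.3290 Bond=39.6643
(1,0): Delta=-0.9231 Bond=93.5423
(1,1): Delta=-0.2333 Bond=34.7674
(2,0): Delta=-1.0000 Bond=115.9946
(2,1): Delta=-0.9107 Bond=110.0599
(2,2): Delta=-0.1243 Bond=22.9451
(3,0): Delta=-1.0000 Bond=138.0336
(3,1): Delta=-1.0000 Bond=138.0336
(3,2): Delta=-0.8963 Bond=129.0765
(3,3): Delta=0.0000 Bond=0.0000
V0=6.7680

Arbitrage-free pricing uses the up-move probability p* = (R−d)/(u−d) = 0.7885, discounting each step at R = 1.19.
Terminal payoffs: V(4,0)=127.2449, V(4,1)=102.5682, V(4,2)=61.4404, V(4,3)=0.0000, V(4,4)=0.0000
  t=3,j=0: stock 47.4552 → up 61.6918 (V=102.5682), down 37.0151 (V=127.2449). Price 90.5784; hedge Δ=-1.0000, bond B=138.0336.
  t=3,j=1: stock 79.0920 → up 102.8196 (V=61.4404), down 61.6918 (V=102.5682). Price 58.9416; hedge Δ=-1.0000, bond B=138.0336.
  t=3,j=2: stock 131.8200 → up 171.3660 (V=0.0000), down 102.8196 (V=61.4404). Price 10.9219; hedge Δ=-0.8963, bond B=129.0765.
  t=3,j=3: stock 219.7000 → up 285.6100 (V=0.0000), down 171.3660 (V=0.0000). Price 0.0000; hedge Δ=0.0000, bond B=0.0000.
  t=2,j=0: stock 60.8400 → up 79.0920 (V=58.9416), down 47.4552 (V=90.5784). Price 55.1546; hedge Δ=-1.0000, bond B=115.9946.
  t=2,j=1: stock 101.4000 → up 131.8200 (V=10.9219), down 79.0920 (V=58.9416). Price 17.7142; hedge Δ=-0.9107, bond B=110.0599.
  t=2,j=2: stock 169.0000 → up 219.7000 (V=0.0000), down 131.8200 (V=10.9219). Price 1.9415; hedge Δ=-0.1243, bond B=22.9451.
  t=1,j=0: stock 78.0000 → up 101.4000 (V=17.7142), down 60.8400 (V=55.1546). Price 21.5414; hedge Δ=-0.9231, bond B=93.5423.
  t=1,j=1: stock 130.0000 → up 169.0000 (V=1.9415), down 101.4000 (V=17.7142). Price 4.4353; hedge Δ=-0.2333, bond B=34.7674.
  t=0,j=0: stock 100.0000 → up 130.0000 (V=4.4353), down 78.0000 (V=21.5414). Price 6.7680; hedge Δ=-0.3290, bond B=39.6643.
Sanity check at the root: Δ(0,0)·S0 + B(0,0) reproduces V0 = 6.7680.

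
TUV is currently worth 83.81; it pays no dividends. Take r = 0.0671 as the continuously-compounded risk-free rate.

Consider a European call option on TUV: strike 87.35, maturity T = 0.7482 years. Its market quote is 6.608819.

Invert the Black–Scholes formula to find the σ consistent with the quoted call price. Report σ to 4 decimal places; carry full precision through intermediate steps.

At σ = 0.2168 the Black–Scholes value reproduces the quote:
σ√T = 0.2168·√0.7482 = 0.187529
d₁ = (ln(S/K) + (r+σ²/2)T) / (σ√T) = (ln(83.81/87.35) + (0.0671+0.2168²/2)·0.7482) / 0.187529 = (-0.041371 + 0.067788) / 0.187529 = 0.140869
d₂ = d₁ − σ√T = 0.140869 − 0.187529 = -0.046660
e^{−rT} = 0.951035
N(d₁) = 0.556013,  N(d₂) = 0.481392
V = S·N(d₁) − K·e^{−rT}·N(d₂) = 46.599482 − 39.990663 = 6.608819 (the observed quote) — the price is monotone increasing in volatility, hence this σ is the only solution

sigma = 0.2168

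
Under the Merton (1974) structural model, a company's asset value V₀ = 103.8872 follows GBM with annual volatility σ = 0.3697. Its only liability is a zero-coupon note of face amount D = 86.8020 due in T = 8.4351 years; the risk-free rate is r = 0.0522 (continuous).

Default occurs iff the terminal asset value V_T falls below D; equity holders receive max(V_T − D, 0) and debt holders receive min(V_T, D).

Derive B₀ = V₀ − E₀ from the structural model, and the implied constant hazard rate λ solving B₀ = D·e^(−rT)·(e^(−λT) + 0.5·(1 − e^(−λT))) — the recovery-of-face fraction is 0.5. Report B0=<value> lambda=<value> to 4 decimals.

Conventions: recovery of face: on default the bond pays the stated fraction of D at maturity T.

Apply the equity-as-call identities (strike 86.8020, horizon 8.4351 years):
d₁ = [ln(V₀/D) + (r + σ²/2)T] / (σ√T)
   = [ln(103.8872/86.8020) + (0.0522 + 0.5·0.3697²)·8.4351] / (0.3697·√8.4351)
   = [0.179676 + 1.016759] / 1.073729 = 1.114280
d₂ = d₁ − σ√T = 1.114280 − 1.073729 = 0.040552
N(d₁) = 0.867421,  N(d₂) = 0.516173,  e^(−rT) = 0.643835
E₀ = V₀·N(d₁) − D·e^(−rT)·N(d₂)
   = 103.8872·0.867421 − 86.8020·0.643835·0.516173 = 61.266926
B₀ = V₀ − E₀ = 103.8872 − 61.266926 = 42.620274
e^(−λT) = (B₀·e^(rT)/D − 0.5)/(1 − 0.5) = (42.6203·1.553192/86.8020 − 0.5)/0.5 = 0.52525316
λ = −ln(0.52525316)/8.4351 = 0.076333

B0=42.6203 lambda=0.0763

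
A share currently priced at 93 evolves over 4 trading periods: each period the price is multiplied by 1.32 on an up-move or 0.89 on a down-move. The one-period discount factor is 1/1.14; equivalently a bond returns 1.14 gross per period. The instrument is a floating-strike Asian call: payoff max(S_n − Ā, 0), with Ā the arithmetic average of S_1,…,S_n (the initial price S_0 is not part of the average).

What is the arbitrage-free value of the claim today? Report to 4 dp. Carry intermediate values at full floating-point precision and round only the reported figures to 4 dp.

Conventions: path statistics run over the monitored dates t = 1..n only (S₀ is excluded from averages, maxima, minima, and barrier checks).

price = 16.9975

Risk-neutral up-probability p* = (R−d)/(u−d) = (1.14−0.89)/(1.32−0.89) = 0.5814; the claim prices as the p*-weighted sum of path payoffs discounted by R^4.
Enumerate all 2^4 = 16 price paths (U = up ×1.32, D = down ×0.89); each path with k up-moves has probability p*^k·(1−p*)^(4−k).
DDDD: Ā=70.0869, payoff=0.0000, prob=0.030706
UDDD: Ā=103.9491, payoff=0.0000, prob=0.042647
DUDD: Ā=93.9516, payoff=0.0000, prob=0.042647
UUDD: Ā=139.3440, payoff=0.0000, prob=0.059231
DDUD: Ā=85.0539, payoff=1.4881, prob=0.042647
UDUD: Ā=126.1473, payoff=2.2071, prob=0.059231
DUUD: Ā=116.1498, payoff=12.2046, prob=0.059231
UUUD: Ā=172.2671, payoff=18.1012, prob=0.082266
DDDU: Ā=77.1349, payoff=9.4071, prob=0.042647
UDDU: Ā=114.4023, payoff=13.9522, prob=0.059231
DUDU: Ā=104.4048, payoff=23.9497, prob=0.059231
UUDU: Ā=154.8475, payoff=35.5209, prob=0.082266
DDUU: Ā=95.5070, payoff=32.8474, prob=0.059231
UDUU: Ā=141.6508, payoff=48.7176, prob=0.082266
DUUU: Ā=131.6533, payoff=58.7151, prob=0.082266
UUUU: Ā=195.2611, payoff=87.0830, prob=0.114258
Price = Σ prob·payoff / R^4 = 28.708031 / 1.688960 = 16.9975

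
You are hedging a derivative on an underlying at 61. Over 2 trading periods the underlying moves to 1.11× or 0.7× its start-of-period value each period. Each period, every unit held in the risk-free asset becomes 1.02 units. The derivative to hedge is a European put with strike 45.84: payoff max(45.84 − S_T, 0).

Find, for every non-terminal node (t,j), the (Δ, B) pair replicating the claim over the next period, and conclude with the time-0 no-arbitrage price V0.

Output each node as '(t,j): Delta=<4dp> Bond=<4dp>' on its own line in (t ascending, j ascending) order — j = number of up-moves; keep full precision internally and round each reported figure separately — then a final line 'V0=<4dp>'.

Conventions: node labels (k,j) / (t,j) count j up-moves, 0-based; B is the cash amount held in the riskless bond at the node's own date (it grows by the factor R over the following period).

(0,0): Delta=-0.1372 Bond=9.1108
(1,0): Delta=-0.9111 Bond=42.3350
(1,1): Delta=0.0000 Bond=0.0000
V0=0.7387

Under the risk-neutral measure, an up-move has probability p* = (R−d)/(u−d) = 0.7805 and values discount at R = 1.02.
At maturity the claim pays: V(2,0)=15.9500, V(2,1)=0.0000, V(2,2)=0.0000
(1,0): S=42.7000. Δ = (V_up−V_dn)/(S_up−S_dn) = (0.0000−15.9500)/(47.3970−29.8900) = -0.9111. V = [p*·0.0000 + (1−p*)·15.9500]/1.02 = 3.4326. B = V − Δ·S = 42.3350.
(1,1): S=67.7100. Δ = (V_up−V_dn)/(S_up−S_dn) = (0.0000−0.0000)/(75.1581−47.3970) = 0.0000. V = [p*·0.0000 + (1−p*)·0.0000]/1.02 = 0.0000. B = V − Δ·S = 0.0000.
(0,0): S=61.0000. Δ = (V_up−V_dn)/(S_up−S_dn) = (0.0000−3.4326)/(67.7100−42.7000) = -0.1372. V = [p*·0.0000 + (1−p*)·3.4326]/1.02 = 0.7387. B = V − Δ·S = 9.1108.
Check: Δ(0,0)·S0 + B(0,0) = 0.7387 = V0.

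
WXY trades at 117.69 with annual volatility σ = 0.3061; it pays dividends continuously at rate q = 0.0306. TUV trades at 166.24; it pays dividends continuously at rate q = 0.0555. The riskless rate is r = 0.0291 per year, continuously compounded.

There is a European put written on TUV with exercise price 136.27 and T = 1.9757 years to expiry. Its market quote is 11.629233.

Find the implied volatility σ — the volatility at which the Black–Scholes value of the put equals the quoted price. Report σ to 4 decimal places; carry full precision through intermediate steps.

At σ = 0.2612 the Black–Scholes value reproduces the quote:
σ√T = 0.2612·√1.9757 = 0.367142
d₁ = (ln(S/K) + (r−q+σ²/2)T) / (σ√T) = (ln(166.24/136.27) + (0.0291−0.0555+0.2612²/2)·1.9757) / 0.367142 = (0.198794 + 0.015238) / 0.367142 = 0.582969
d₂ = d₁ − σ√T = 0.582969 − 0.367142 = 0.215828
e^{−rT} = 0.944129
e^{−qT} = 0.896147
N(−d₁) = 0.279957,  N(−d₂) = 0.414561
V = K·e^{−rT}·N(−d₂) − S·e^{−qT}·N(−d₁) = 53.335933 − 41.706701 = 11.629233 (the quoted price), and the Black–Scholes price is strictly increasing in σ, so σ is unique

sigma = 0.2612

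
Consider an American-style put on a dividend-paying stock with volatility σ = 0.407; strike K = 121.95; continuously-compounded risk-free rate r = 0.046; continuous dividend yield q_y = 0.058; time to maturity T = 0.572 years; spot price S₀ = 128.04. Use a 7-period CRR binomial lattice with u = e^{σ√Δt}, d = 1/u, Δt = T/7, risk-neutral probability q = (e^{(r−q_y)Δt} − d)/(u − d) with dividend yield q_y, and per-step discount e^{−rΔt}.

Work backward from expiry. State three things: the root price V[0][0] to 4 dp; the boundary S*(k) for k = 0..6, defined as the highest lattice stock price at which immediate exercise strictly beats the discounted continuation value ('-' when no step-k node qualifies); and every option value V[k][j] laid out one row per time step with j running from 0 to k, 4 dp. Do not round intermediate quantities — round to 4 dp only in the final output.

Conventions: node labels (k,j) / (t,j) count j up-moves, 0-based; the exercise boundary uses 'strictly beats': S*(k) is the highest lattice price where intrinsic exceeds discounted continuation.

Δt=0.08171, u=1.12338, d=0.89017, q=0.46674, disc=e^(-rΔt)=0.99625
k=7 terminal: V=max(K-S,0) → 65.2408 50.3838 31.6343 7.9727 0.0000 0.0000 0.0000 0.0000
k=6: j=0 S=63.7061 intr=58.2439 cont=58.0876 V=58.2439[EX]; j=1 S=80.3962 intr=41.5538 cont=41.4764 V=41.5538[EX]; j=2 S=101.4590 intr=20.4910 cont=20.5132 V=20.5132[hold]; j=3 S=128.0400 intr=0.0000 cont=4.2356 V=4.2356[hold]; j=4 S=161.5849 intr=0.0000 cont=0.0000 V=0.0000[hold]; j=5 S=203.9180 intr=0.0000 cont=0.0000 V=0.0000[hold]; j=6 S=257.3420 intr=0.0000 cont=0.0000 V=0.0000[hold]  S*(6)=80.3962
k=5: j=0 S=71.5662 intr=50.3838 cont=50.2646 V=50.3838[EX]; j=1 S=90.3157 intr=31.6343 cont=31.6141 V=31.6343[EX]; j=2 S=113.9773 intr=7.9727 cont=12.8672 V=12.8672[hold]; j=3 S=143.8378 intr=0.0000 cont=2.2502 V=2.2502[hold]; j=4 S=181.5215 intr=0.0000 cont=0.0000 V=0.0000[hold]; j=5 S=229.0779 intr=0.0000 cont=0.0000 V=0.0000[hold]  S*(5)=90.3157
k=4: j=0 S=80.3962 intr=41.5538 cont=41.4764 V=41.5538[EX]; j=1 S=101.4590 intr=20.4910 cont=22.7891 V=22.7891[hold]; j=2 S=128.0400 intr=0.0000 cont=7.8821 V=7.8821[hold]; j=3 S=161.5849 intr=0.0000 cont=1.1954 V=1.1954[hold]; j=4 S=203.9180 intr=0.0000 cont=0.0000 V=0.0000[hold]  S*(4)=80.3962
k=3: j=0 S=90.3157 intr=31.6343 cont=32.6724 V=32.6724[hold]; j=1 S=113.9773 intr=7.9727 cont=15.7719 V=15.7719[hold]; j=2 S=143.8378 intr=0.0000 cont=4.7433 V=4.7433[hold]; j=3 S=181.5215 intr=0.0000 cont=0.6351 V=0.6351[hold]  S*(3)=-
k=2: j=0 S=101.4590 intr=20.4910 cont=24.6912 V=24.6912[hold]; j=1 S=128.0400 intr=0.0000 cont=10.5845 V=10.5845[hold]; j=2 S=161.5849 intr=0.0000 cont=2.8152 V=2.8152[hold]  S*(2)=-
k=1: j=0 S=113.9773 intr=7.9727 cont=18.0391 V=18.0391[hold]; j=1 S=143.8378 intr=0.0000 cont=6.9321 V=6.9321[hold]  S*(1)=-
k=0: j=0 S=128.0400 intr=0.0000 cont=12.8067 V=12.8067[hold]  S*(0)=-

price = 12.8067
boundary = - - - - 80.3962 90.3157 80.3962
tree:
12.8067
18.0391 6.9321
24.6912 10.5845 2.8152
32.6724 15.7719 4.7433 0.6351
41.5538 22.7891 7.8821 1.1954 0.0000
50.3838 31.6343 12.8672 2.2502 0.0000 0.0000
58.2439 41.5538 20.5132 4.2356 0.0000 0.0000 0.0000
65.2408 50.3838 31.6343 7.9727 0.0000 0.0000 0.0000 0.0000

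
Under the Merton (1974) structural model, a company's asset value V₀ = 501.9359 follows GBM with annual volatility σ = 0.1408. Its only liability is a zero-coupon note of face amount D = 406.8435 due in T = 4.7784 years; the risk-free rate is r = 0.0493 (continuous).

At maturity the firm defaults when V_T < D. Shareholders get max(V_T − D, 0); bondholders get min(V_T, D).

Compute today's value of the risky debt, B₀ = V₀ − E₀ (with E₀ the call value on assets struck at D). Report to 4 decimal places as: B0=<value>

Equity is a call on the firm's assets struck at D = 406.8435:
d₁ = [ln(V₀/D) + (r + σ²/2)T] / (σ√T)
   = [ln(501.9359/406.8435) + (0.0493 + 0.5·0.1408²)·4.7784] / (0.1408·√4.7784)
   = [0.210044 + 0.282940] / 0.307782 = 1.601728
d₂ = d₁ − σ√T = 1.601728 − 0.307782 = 1.293946
N(d₁) = 0.945392,  N(d₂) = 0.902158,  e^(−rT) = 0.790116
E₀ = V₀·N(d₁) − D·e^(−rT)·N(d₂)
   = 501.9359·0.945392 − 406.8435·0.790116·0.902158 = 184.524268
B₀ = V₀ − E₀ = 501.9359 − 184.524268 = 317.411632

B0=317.4116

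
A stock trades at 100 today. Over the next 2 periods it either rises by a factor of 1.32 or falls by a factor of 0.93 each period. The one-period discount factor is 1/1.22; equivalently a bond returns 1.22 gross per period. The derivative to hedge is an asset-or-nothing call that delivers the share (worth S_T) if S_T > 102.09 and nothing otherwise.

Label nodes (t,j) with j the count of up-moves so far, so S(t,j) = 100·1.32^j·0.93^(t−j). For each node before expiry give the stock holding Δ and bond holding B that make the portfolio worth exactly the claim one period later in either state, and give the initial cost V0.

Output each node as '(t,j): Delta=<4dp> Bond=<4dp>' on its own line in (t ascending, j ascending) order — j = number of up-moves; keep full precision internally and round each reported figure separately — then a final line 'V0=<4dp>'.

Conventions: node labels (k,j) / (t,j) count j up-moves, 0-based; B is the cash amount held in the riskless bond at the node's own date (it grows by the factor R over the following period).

Arbitrage-free pricing uses the up-move probability p* = (R−d)/(u−d) = 0.7436, discounting each step at R = 1.22.
Payoffs at expiry: V(2,0)=0.0000, V(2,1)=122.7600, V(2,2)=174.2400
Node (1,0) S=93.0000: V=(p*·122.7600+(1−p*)·0.0000)/1.22=74.8222; Δ=(122.7600−0.0000)/(122.7600−86.4900)=3.3846; B=V−Δ·S=-239.9470
Node (1,1) S=132.0000: V=(p*·174.2400+(1−p*)·122.7600)/1.22=132.0000; Δ=(174.2400−122.7600)/(174.2400−122.7600)=1.0000; B=V−Δ·S=0.0000
Node (0,0) S=100.0000: V=(p*·132.0000+(1−p*)·74.8222)/1.22=96.1795; Δ=(132.0000−74.8222)/(132.0000−93.0000)=1.4661; B=V−Δ·S=-50.4302
Verification: the root portfolio costs Δ(0,0)·S0 + B(0,0) = 96.1795, matching V0.

(0,0): Delta=1.4661 Bond=-50.4302
(1,0): Delta=3.3846 Bond=-239.9470
(1,1): Delta=1.0000 Bond=0.0000
V0=96.1795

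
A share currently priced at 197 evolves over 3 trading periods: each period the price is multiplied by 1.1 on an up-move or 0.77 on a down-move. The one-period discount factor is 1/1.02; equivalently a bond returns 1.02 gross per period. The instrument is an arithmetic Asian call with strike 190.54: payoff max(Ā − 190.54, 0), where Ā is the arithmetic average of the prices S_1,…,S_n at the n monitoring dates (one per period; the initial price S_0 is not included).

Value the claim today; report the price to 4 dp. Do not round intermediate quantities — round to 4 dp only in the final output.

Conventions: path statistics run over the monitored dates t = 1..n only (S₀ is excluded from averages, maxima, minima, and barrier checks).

price = 22.8203

With p* = (R−d)/(u−d) = 0.7576, sum probability × payoff across the paths and divide by R^3.
Enumerate all 2^3 = 8 price paths (U = up ×1.1, D = down ×0.77); each path with k up-moves has probability p*^k·(1−p*)^(3−k).
DDD: Ā=119.4761, payoff=0.0000, prob=0.014247
UDD: Ā=170.6801, payoff=0.0000, prob=0.044522
DUD: Ā=149.0101, payoff=0.0000, prob=0.044522
UUD: Ā=212.8716, payoff=22.3316, prob=0.139132
DDU: Ā=132.3242, payoff=0.0000, prob=0.044522
UDU: Ā=189.0346, payoff=0.0000, prob=0.139132
DUU: Ā=167.3646, payoff=0.0000, prob=0.139132
UUU: Ā=239.0923, payoff=48.5523, prob=0.434789
Price = Σ prob·payoff / R^3 = 24.217057 / 1.061208 = 22.8203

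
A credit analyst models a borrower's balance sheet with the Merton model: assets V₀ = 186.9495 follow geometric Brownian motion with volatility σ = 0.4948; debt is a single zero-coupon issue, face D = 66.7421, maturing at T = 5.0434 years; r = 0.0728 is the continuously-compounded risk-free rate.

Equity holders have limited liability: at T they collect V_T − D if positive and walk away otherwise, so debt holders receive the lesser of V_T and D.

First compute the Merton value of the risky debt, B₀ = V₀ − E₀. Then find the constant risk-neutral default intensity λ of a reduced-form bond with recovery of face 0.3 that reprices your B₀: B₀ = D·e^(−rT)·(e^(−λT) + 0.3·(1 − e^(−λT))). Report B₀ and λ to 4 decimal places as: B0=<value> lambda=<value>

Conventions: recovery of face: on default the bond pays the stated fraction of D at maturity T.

Equity is a call on the firm's assets struck at D = 66.7421:
d₁ = [ln(V₀/D) + (r + σ²/2)T] / (σ√T)
   = [ln(186.9495/66.7421) + (0.0728 + 0.5·0.4948²)·5.0434] / (0.4948·√5.0434)
   = [1.030003 + 0.984540] / 1.111198 = 1.812947
d₂ = d₁ − σ√T = 1.812947 − 1.111198 = 0.701749
N(d₁) = 0.965080,  N(d₂) = 0.758582,  e^(−rT) = 0.692699
E₀ = V₀·N(d₁) − D·e^(−rT)·N(d₂)
   = 186.9495·0.965080 − 66.7421·0.692699·0.758582 = 145.350304
B₀ = V₀ − E₀ = 186.9495 − 145.350304 = 41.599196
e^(−λT) = (B₀·e^(rT)/D − 0.3)/(1 − 0.3) = (41.5992·1.443628/66.7421 − 0.3)/0.7 = 0.85684079
λ = −ln(0.85684079)/5.0434 = 0.030635

B0=41.5992 lambda=0.0306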